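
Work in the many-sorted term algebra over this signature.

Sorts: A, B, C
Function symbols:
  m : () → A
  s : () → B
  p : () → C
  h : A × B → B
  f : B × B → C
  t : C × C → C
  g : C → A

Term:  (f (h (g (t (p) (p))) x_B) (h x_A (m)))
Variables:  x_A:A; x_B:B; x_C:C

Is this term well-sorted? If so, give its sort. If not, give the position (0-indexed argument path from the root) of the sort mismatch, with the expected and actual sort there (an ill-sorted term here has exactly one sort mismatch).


ill-sorted at position [1, 1]: expected B, got A

        (p) : C
        (p) : C
      (t (p) (p)) : C
    (g (t (p) (p))) : A
    x_B : B
  (h (g (t (p) (p))) x_B) : B
    x_A : A
    (m) : A
  (h x_A (m)) : ✗ arg 1 at [1, 1] has sort A, expected B


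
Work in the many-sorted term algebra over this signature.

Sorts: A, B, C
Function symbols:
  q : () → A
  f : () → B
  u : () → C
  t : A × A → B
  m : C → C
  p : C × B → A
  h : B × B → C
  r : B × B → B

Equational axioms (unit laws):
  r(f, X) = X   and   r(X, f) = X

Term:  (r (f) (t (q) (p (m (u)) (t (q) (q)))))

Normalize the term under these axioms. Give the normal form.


normal form = (t (q) (p (m (u)) (t (q) (q))))

1. (r (f) (t (q) (p (m (u)) (t (q) (q)))))  →  (t (q) (p (m (u)) (t (q) (q))))


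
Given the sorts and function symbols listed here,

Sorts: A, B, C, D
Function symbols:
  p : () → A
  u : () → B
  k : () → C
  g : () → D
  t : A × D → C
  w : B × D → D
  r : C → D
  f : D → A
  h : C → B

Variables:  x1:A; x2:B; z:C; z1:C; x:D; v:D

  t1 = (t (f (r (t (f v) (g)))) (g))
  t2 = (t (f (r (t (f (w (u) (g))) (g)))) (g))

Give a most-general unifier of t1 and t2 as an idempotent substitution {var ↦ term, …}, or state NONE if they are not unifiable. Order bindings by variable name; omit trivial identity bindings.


{v ↦ (w (u) (g))}


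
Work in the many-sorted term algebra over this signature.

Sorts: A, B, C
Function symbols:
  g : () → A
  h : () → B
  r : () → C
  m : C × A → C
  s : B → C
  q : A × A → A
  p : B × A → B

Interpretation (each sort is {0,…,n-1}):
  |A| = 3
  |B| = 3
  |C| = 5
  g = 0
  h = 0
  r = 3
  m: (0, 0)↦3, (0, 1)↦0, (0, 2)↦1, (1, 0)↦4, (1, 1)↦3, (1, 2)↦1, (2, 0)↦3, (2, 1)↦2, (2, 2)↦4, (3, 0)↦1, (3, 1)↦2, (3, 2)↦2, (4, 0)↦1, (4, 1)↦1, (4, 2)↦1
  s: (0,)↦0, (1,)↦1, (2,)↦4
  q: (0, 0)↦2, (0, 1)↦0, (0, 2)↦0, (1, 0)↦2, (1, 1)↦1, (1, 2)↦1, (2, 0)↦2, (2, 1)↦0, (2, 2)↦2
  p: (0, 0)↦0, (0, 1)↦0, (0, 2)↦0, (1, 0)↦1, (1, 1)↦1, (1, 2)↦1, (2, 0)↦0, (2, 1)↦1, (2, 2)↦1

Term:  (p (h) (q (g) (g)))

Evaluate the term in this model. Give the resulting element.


value = 0

  h = 0
  g = 0
  g = 0
  (q (g) (g)) = q(0, 0) = 2
  (p (h) (q (g) (g))) = p(0, 2) = 0


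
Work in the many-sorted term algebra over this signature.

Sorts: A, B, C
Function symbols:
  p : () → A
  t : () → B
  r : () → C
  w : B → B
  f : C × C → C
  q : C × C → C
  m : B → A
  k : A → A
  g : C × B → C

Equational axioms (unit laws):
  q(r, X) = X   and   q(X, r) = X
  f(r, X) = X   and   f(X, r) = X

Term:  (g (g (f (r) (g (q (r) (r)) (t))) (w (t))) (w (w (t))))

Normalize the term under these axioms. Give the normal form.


1. (g (g (f (r) (g (q (r) (r)) (t))) (w (t))) (w (w (t))))  →  (g (g (g (q (r) (r)) (t)) (w (t))) (w (w (t))))
2. (g (g (g (q (r) (r)) (t)) (w (t))) (w (w (t))))  →  (g (g (g (r) (t)) (w (t))) (w (w (t))))

normal form = (g (g (g (r) (t)) (w (t))) (w (w (t))))


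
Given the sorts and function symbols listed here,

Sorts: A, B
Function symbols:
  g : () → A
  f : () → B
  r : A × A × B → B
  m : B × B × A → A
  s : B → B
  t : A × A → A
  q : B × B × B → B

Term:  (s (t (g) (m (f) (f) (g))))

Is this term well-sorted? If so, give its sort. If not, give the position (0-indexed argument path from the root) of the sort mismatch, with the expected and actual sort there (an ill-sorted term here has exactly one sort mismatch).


    (g) : A
      (f) : B
      (f) : B
      (g) : A
    (m (f) (f) (g)) : A
  (t (g) (m (f) (f) (g))) : A
(s (t (g) (m (f) (f) (g)))) : ✗ arg 0 at [0] has sort A, expected B

ill-sorted at position [0]: expected B, got A


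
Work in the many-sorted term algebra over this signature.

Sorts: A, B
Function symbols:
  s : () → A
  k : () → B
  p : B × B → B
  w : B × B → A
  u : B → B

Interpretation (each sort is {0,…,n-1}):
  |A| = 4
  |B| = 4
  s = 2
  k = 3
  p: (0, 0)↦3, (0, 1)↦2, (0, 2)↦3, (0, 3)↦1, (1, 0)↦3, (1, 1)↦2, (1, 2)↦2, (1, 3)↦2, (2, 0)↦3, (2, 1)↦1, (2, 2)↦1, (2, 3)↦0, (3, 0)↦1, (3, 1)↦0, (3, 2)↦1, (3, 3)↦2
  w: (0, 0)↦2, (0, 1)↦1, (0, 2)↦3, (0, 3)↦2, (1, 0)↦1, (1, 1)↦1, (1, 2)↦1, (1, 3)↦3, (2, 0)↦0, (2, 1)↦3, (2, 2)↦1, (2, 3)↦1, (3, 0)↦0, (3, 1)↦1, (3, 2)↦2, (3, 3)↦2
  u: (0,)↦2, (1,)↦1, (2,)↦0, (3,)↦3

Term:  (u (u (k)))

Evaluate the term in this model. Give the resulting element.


  k = 3
  (u (k)) = u(3,) = 3
  (u (u (k))) = u(3,) = 3

value = 3


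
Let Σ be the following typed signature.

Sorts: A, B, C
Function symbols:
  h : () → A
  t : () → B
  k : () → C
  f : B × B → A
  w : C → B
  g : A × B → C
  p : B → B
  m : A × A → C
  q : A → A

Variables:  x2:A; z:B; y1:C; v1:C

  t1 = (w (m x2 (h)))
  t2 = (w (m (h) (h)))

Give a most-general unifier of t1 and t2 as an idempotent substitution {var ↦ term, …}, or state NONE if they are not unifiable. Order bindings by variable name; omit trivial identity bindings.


{x2 ↦ (h)}


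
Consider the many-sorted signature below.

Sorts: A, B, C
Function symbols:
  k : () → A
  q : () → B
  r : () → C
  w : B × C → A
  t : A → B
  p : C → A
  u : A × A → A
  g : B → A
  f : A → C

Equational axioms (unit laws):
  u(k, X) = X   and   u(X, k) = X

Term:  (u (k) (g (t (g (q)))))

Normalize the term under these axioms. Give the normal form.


normal form = (g (t (g (q))))

1. (u (k) (g (t (g (q)))))  →  (g (t (g (q))))


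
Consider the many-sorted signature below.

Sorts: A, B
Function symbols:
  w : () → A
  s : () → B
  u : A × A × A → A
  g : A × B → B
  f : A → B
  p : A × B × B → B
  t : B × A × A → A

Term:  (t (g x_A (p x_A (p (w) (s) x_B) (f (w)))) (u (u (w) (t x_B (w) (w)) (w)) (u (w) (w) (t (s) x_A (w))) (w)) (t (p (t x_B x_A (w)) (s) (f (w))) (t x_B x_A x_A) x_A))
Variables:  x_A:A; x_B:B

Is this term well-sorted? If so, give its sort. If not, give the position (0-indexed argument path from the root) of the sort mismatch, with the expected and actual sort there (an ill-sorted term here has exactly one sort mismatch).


    x_A : A
      x_A : A
        (w) : A
        (s) : B
        x_B : B
      (p (w) (s) x_B) : B
        (w) : A
      (f (w)) : B
    (p x_A (p (w) (s) x_B) (f (w))) : B
  (g x_A (p x_A (p (w) (s) x_B) (f (w)))) : B
      (w) : A
        x_B : B
        (w) : A
        (w) : A
      (t x_B (w) (w)) : A
      (w) : A
    (u (w) (t x_B (w) (w)) (w)) : A
      (w) : A
      (w) : A
        (s) : B
        x_A : A
        (w) : A
      (t (s) x_A (w)) : A
    (u (w) (w) (t (s) x_A (w))) : A
    (w) : A
  (u (u (w) (t x_B (w) (w)) (w)) (u (w) (w) (t (s) x_A (w))) (w)) : A
        x_B : B
        x_A : A
        (w) : A
      (t x_B x_A (w)) : A
      (s) : B
        (w) : A
      (f (w)) : B
    (p (t x_B x_A (w)) (s) (f (w))) : B
      x_B : B
      x_A : A
      x_A : A
    (t x_B x_A x_A) : A
    x_A : A
  (t (p (t x_B x_A (w)) (s) (f (w))) (t x_B x_A x_A) x_A) : A
(t (g x_A (p x_A (p (w) (s) x_B) (f (w)))) (u (u (w) (t x_B (w) (w)) (w)) (u (w) (w) (t (s) x_A (w))) (w)) (t (p (t x_B x_A (w)) (s) (f (w))) (t x_B x_A x_A) x_A)) : A

well-sorted; sort = A


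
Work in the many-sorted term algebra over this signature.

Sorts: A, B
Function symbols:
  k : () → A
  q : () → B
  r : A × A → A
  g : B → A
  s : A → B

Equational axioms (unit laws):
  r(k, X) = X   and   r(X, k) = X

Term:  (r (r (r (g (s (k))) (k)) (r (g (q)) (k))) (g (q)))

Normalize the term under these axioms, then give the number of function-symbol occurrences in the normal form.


1. (r (r (r (g (s (k))) (k)) (r (g (q)) (k))) (g (q)))  →  (r (r (g (s (k))) (r (g (q)) (k))) (g (q)))
2. (r (r (g (s (k))) (r (g (q)) (k))) (g (q)))  →  (r (r (g (s (k))) (g (q))) (g (q)))
normal form: (r (r (g (s (k))) (g (q))) (g (q)))

size = 9


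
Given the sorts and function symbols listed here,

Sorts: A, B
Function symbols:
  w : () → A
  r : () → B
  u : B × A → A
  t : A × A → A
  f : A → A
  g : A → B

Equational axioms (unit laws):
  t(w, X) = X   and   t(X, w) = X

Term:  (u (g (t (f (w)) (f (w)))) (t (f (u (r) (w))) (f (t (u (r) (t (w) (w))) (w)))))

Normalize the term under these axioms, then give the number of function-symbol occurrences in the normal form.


1. (u (g (t (f (w)) (f (w)))) (t (f (u (r) (w))) (f (t (u (r) (t (w) (w))) (w)))))  →  (u (g (t (f (w)) (f (w)))) (t (f (u (r) (w))) (f (u (r) (t (w) (w))))))
2. (u (g (t (f (w)) (f (w)))) (t (f (u (r) (w))) (f (u (r) (t (w) (w))))))  →  (u (g (t (f (w)) (f (w)))) (t (f (u (r) (w))) (f (u (r) (w)))))
normal form: (u (g (t (f (w)) (f (w)))) (t (f (u (r) (w))) (f (u (r) (w)))))

size = 16


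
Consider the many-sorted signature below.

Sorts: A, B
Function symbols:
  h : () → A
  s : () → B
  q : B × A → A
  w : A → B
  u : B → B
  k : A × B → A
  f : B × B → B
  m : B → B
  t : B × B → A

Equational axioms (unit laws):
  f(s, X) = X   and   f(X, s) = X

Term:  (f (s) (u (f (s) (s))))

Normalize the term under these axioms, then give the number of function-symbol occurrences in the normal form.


1. (f (s) (u (f (s) (s))))  →  (u (f (s) (s)))
2. (u (f (s) (s)))  →  (u (s))
normal form: (u (s))

size = 2


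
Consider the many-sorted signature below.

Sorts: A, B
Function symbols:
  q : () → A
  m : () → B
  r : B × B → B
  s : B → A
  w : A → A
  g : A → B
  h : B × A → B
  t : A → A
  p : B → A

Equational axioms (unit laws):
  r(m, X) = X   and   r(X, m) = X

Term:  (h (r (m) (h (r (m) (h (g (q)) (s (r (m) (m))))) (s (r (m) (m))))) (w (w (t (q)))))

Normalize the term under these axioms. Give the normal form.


1. (h (r (m) (h (r (m) (h (g (q)) (s (r (m) (m))))) (s (r (m) (m))))) (w (w (t (q)))))  →  (h (h (r (m) (h (g (q)) (s (r (m) (m))))) (s (r (m) (m)))) (w (w (t (q)))))
2. (h (h (r (m) (h (g (q)) (s (r (m) (m))))) (s (r (m) (m)))) (w (w (t (q)))))  →  (h (h (h (g (q)) (s (r (m) (m)))) (s (r (m) (m)))) (w (w (t (q)))))
3. (h (h (h (g (q)) (s (r (m) (m)))) (s (r (m) (m)))) (w (w (t (q)))))  →  (h (h (h (g (q)) (s (m))) (s (r (m) (m)))) (w (w (t (q)))))
4. (h (h (h (g (q)) (s (m))) (s (r (m) (m)))) (w (w (t (q)))))  →  (h (h (h (g (q)) (s (m))) (s (m))) (w (w (t (q)))))

normal form = (h (h (h (g (q)) (s (m))) (s (m))) (w (w (t (q)))))


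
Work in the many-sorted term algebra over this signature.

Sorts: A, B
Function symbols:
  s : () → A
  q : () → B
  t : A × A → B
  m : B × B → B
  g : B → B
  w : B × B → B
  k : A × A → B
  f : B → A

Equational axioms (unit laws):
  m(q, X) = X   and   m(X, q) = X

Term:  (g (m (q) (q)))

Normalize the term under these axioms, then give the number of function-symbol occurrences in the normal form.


size = 2

1. (g (m (q) (q)))  →  (g (q))
normal form: (g (q))


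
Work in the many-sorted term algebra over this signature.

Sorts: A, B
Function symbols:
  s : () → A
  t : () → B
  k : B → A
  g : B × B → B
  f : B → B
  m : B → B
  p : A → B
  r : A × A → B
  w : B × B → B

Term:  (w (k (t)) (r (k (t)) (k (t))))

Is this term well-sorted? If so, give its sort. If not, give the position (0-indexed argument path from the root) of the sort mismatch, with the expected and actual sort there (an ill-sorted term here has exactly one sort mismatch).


ill-sorted at position [0]: expected B, got A

    (t) : B
  (k (t)) : A
      (t) : B
    (k (t)) : A
      (t) : B
    (k (t)) : A
  (r (k (t)) (k (t))) : B
(w (k (t)) (r (k (t)) (k (t)))) : ✗ arg 0 at [0] has sort A, expected B


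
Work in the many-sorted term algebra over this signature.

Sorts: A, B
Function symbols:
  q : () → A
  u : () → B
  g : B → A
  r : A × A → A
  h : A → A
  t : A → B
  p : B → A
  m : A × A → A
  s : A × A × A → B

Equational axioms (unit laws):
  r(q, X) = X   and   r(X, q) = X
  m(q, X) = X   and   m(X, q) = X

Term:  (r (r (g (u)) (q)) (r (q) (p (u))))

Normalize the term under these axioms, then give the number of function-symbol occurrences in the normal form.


size = 5

1. (r (r (g (u)) (q)) (r (q) (p (u))))  →  (r (g (u)) (r (q) (p (u))))
2. (r (g (u)) (r (q) (p (u))))  →  (r (g (u)) (p (u)))
normal form: (r (g (u)) (p (u)))


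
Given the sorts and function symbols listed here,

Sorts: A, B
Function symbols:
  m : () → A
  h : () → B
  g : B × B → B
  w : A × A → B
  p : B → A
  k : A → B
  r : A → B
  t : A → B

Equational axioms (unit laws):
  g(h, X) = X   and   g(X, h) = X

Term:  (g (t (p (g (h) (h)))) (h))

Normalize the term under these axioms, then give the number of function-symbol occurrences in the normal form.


1. (g (t (p (g (h) (h)))) (h))  →  (t (p (g (h) (h))))
2. (t (p (g (h) (h))))  →  (t (p (h)))
normal form: (t (p (h)))

size = 3


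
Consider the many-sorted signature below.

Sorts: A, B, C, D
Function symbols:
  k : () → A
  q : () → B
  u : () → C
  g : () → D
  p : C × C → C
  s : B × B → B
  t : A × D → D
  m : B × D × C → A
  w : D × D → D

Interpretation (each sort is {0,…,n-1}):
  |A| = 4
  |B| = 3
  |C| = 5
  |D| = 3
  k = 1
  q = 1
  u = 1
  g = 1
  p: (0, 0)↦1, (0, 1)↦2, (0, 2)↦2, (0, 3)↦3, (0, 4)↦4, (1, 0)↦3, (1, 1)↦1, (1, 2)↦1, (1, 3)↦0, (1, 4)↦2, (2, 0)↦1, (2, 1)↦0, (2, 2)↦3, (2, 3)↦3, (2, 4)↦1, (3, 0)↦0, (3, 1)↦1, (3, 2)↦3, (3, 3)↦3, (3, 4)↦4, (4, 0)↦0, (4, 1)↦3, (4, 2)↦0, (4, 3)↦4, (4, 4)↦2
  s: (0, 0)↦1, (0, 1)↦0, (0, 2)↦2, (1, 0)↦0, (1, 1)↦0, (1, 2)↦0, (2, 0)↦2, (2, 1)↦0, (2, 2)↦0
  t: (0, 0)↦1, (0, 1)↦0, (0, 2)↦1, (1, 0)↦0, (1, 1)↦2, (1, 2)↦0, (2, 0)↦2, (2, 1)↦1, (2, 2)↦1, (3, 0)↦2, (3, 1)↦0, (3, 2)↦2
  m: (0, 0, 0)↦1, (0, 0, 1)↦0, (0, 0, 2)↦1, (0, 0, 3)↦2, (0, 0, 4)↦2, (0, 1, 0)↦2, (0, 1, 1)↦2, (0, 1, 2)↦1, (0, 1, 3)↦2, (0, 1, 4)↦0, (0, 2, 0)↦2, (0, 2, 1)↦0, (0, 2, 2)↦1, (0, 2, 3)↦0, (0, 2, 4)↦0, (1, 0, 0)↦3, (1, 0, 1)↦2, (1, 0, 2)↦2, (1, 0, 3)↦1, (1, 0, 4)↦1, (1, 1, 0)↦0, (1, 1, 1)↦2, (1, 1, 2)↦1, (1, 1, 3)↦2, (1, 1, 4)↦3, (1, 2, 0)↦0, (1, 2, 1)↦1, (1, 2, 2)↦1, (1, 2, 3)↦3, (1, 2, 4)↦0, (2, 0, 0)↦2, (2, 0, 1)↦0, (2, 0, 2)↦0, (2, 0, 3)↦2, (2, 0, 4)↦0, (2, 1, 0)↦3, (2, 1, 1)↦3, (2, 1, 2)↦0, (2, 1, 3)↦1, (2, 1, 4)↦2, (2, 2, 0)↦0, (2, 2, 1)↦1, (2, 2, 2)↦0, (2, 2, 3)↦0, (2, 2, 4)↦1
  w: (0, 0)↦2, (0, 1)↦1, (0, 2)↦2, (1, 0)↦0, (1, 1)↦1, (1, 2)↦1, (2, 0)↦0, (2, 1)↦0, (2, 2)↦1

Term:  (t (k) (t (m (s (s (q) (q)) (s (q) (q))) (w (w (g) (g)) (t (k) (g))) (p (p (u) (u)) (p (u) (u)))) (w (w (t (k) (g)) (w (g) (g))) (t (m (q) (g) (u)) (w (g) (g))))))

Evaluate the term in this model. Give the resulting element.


  k = 1
  q = 1
  q = 1
  (s (q) (q)) = s(1, 1) = 0
  q = 1
  q = 1
  (s (q) (q)) = s(1, 1) = 0
  (s (s (q) (q)) (s (q) (q))) = s(0, 0) = 1
  g = 1
  g = 1
  (w (g) (g)) = w(1, 1) = 1
  k = 1
  g = 1
  (t (k) (g)) = t(1, 1) = 2
  (w (w (g) (g)) (t (k) (g))) = w(1, 2) = 1
  u = 1
  u = 1
  (p (u) (u)) = p(1, 1) = 1
  u = 1
  u = 1
  (p (u) (u)) = p(1, 1) = 1
  (p (p (u) (u)) (p (u) (u))) = p(1, 1) = 1
  (m (s (s (q) (q)) (s (q) (q))) (w (w (g) (g)) (t (k) (g))) (p (p (u) (u)) (p (u) (u)))) = m(1, 1, 1) = 2
  k = 1
  g = 1
  (t (k) (g)) = t(1, 1) = 2
  g = 1
  g = 1
  (w (g) (g)) = w(1, 1) = 1
  (w (t (k) (g)) (w (g) (g))) = w(2, 1) = 0
  q = 1
  g = 1
  u = 1
  (m (q) (g) (u)) = m(1, 1, 1) = 2
  g = 1
  g = 1
  (w (g) (g)) = w(1, 1) = 1
  (t (m (q) (g) (u)) (w (g) (g))) = t(2, 1) = 1
  (w (w (t (k) (g)) (w (g) (g))) (t (m (q) (g) (u)) (w (g) (g)))) = w(0, 1) = 1
  (t (m (s (s (q) (q)) (s (q) (q))) (w (w (g) (g)) (t (k) (g))) (p (p (u) (u)) (p (u) (u)))) (w (w (t (k) (g)) (w (g) (g))) (t (m (q) (g) (u)) (w (g) (g))))) = t(2, 1) = 1
  (t (k) (t (m (s (s (q) (q)) (s (q) (q))) (w (w (g) (g)) (t (k) (g))) (p (p (u) (u)) (p (u) (u)))) (w (w (t (k) (g)) (w (g) (g))) (t (m (q) (g) (u)) (w (g) (g)))))) = t(1, 1) = 2

value = 2


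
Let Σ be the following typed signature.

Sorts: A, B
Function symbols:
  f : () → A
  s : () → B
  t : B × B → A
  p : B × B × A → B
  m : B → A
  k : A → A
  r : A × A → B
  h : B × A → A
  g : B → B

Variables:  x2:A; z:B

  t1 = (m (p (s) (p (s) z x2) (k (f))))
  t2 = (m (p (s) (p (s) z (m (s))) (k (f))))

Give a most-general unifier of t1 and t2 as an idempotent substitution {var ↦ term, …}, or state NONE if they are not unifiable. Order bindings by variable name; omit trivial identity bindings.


{x2 ↦ (m (s))}


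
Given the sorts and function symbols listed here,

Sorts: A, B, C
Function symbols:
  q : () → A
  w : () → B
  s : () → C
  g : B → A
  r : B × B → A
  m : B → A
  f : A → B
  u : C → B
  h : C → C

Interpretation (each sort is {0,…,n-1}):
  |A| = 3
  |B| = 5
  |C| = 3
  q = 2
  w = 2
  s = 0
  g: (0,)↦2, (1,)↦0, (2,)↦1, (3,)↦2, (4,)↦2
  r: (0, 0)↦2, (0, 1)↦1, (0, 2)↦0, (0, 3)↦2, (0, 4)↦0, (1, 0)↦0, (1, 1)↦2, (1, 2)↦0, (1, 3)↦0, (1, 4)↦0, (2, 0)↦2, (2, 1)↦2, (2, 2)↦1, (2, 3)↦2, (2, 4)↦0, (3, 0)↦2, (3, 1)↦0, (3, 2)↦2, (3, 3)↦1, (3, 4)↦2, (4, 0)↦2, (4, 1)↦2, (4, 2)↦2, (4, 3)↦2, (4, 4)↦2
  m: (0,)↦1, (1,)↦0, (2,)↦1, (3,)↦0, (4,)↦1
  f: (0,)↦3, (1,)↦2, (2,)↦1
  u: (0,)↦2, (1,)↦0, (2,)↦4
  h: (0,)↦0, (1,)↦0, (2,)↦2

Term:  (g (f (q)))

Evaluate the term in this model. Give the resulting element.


  q = 2
  (f (q)) = f(2,) = 1
  (g (f (q))) = g(1,) = 0

value = 0


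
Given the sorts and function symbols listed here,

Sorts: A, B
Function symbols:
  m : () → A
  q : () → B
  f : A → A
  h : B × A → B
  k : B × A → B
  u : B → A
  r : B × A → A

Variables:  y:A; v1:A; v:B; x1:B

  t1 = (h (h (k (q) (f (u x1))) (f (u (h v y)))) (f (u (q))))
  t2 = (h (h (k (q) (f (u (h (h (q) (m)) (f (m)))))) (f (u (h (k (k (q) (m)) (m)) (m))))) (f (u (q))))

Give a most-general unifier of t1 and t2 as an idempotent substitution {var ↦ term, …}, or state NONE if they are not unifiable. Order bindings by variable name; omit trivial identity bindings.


{v ↦ (k (k (q) (m)) (m)), x1 ↦ (h (h (q) (m)) (f (m))), y ↦ (m)}


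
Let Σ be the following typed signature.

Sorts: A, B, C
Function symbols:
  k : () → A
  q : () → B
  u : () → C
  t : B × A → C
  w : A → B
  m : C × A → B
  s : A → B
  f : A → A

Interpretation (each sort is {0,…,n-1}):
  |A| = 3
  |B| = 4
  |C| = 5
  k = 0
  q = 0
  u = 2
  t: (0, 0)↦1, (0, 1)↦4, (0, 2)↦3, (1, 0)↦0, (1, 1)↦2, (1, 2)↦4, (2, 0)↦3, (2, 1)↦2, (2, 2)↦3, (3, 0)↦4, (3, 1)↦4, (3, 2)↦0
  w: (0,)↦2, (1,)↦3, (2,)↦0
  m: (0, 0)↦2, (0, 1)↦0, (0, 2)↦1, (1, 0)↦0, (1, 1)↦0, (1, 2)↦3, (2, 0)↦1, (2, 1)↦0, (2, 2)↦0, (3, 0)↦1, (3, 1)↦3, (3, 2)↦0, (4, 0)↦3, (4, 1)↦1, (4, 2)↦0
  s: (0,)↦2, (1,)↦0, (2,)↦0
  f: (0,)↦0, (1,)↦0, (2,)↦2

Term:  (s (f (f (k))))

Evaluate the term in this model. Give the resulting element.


  k = 0
  (f (k)) = f(0,) = 0
  (f (f (k))) = f(0,) = 0
  (s (f (f (k)))) = s(0,) = 2

value = 2


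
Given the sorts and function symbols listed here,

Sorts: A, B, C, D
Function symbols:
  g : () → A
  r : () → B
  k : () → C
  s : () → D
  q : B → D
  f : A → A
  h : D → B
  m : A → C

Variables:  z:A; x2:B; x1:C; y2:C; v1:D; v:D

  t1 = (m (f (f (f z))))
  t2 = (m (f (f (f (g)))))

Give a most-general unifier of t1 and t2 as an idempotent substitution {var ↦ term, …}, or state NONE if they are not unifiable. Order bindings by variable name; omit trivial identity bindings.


{z ↦ (g)}


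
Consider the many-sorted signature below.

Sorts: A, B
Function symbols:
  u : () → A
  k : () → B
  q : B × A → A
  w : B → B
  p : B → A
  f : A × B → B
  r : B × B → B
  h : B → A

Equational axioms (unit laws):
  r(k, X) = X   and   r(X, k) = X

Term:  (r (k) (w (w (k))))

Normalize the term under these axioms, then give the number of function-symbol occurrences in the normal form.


1. (r (k) (w (w (k))))  →  (w (w (k)))
normal form: (w (w (k)))

size = 3


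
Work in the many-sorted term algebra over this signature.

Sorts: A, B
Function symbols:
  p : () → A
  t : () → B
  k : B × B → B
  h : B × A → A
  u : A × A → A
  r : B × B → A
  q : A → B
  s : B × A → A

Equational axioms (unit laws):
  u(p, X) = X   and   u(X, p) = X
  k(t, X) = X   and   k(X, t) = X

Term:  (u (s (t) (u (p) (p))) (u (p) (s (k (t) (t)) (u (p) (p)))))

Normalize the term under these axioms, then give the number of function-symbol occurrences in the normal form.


1. (u (s (t) (u (p) (p))) (u (p) (s (k (t) (t)) (u (p) (p)))))  →  (u (s (t) (p)) (u (p) (s (k (t) (t)) (u (p) (p)))))
2. (u (s (t) (p)) (u (p) (s (k (t) (t)) (u (p) (p)))))  →  (u (s (t) (p)) (s (k (t) (t)) (u (p) (p))))
3. (u (s (t) (p)) (s (k (t) (t)) (u (p) (p))))  →  (u (s (t) (p)) (s (t) (u (p) (p))))
4. (u (s (t) (p)) (s (t) (u (p) (p))))  →  (u (s (t) (p)) (s (t) (p)))
normal form: (u (s (t) (p)) (s (t) (p)))

size = 7


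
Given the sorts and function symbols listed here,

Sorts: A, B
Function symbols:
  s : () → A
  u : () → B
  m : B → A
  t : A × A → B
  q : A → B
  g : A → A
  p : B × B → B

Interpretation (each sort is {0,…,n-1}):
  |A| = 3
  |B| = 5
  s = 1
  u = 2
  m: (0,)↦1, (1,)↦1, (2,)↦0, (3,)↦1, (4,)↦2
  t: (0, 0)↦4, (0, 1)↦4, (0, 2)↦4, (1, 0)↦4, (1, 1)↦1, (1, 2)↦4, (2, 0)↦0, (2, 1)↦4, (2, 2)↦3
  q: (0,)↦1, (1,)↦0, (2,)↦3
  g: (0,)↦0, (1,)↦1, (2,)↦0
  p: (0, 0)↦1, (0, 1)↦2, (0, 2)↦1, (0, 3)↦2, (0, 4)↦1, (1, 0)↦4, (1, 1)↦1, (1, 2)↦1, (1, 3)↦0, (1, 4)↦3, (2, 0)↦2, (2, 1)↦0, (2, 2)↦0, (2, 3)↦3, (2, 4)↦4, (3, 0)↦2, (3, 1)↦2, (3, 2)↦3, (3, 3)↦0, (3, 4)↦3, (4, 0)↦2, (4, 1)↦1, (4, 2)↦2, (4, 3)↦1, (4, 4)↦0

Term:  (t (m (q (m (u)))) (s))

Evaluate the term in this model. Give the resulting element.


  u = 2
  (m (u)) = m(2,) = 0
  (q (m (u))) = q(0,) = 1
  (m (q (m (u)))) = m(1,) = 1
  s = 1
  (t (m (q (m (u)))) (s)) = t(1, 1) = 1

value = 1


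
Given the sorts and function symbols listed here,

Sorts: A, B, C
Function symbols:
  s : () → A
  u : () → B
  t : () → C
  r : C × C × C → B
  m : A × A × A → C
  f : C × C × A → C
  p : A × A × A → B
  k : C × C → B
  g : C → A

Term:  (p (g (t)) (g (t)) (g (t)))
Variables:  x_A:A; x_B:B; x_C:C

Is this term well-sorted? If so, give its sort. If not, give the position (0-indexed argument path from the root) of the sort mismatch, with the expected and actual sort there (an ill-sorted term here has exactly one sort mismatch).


    (t) : C
  (g (t)) : A
    (t) : C
  (g (t)) : A
    (t) : C
  (g (t)) : A
(p (g (t)) (g (t)) (g (t))) : B

well-sorted; sort = B


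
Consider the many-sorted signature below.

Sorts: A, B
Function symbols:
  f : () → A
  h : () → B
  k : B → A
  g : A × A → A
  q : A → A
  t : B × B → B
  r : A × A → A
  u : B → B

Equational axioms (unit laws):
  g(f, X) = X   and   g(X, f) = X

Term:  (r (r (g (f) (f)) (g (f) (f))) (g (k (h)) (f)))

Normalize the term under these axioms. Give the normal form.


normal form = (r (r (f) (f)) (k (h)))

1. (r (r (g (f) (f)) (g (f) (f))) (g (k (h)) (f)))  →  (r (r (f) (g (f) (f))) (g (k (h)) (f)))
2. (r (r (f) (g (f) (f))) (g (k (h)) (f)))  →  (r (r (f) (f)) (g (k (h)) (f)))
3. (r (r (f) (f)) (g (k (h)) (f)))  →  (r (r (f) (f)) (k (h)))


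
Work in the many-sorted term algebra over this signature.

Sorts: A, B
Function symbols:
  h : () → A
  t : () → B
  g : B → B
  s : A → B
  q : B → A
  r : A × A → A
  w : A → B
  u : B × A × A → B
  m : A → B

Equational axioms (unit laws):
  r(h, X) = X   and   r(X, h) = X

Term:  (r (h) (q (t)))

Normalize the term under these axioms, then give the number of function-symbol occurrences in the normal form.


size = 2

1. (r (h) (q (t)))  →  (q (t))
normal form: (q (t))


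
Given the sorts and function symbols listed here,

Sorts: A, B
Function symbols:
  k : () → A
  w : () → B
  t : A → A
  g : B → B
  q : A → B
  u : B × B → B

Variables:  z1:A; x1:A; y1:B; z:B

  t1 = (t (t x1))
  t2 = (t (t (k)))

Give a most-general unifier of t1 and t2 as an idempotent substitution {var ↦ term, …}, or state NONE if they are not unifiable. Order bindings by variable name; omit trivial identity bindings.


{x1 ↦ (k)}


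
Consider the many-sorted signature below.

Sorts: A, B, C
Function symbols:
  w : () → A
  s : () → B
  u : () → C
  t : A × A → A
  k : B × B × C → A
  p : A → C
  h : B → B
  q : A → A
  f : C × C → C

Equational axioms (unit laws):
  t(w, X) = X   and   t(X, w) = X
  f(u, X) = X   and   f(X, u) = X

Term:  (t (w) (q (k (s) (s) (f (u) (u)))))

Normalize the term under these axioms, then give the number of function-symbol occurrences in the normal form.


1. (t (w) (q (k (s) (s) (f (u) (u)))))  →  (q (k (s) (s) (f (u) (u))))
2. (q (k (s) (s) (f (u) (u))))  →  (q (k (s) (s) (u)))
normal form: (q (k (s) (s) (u)))

size = 5


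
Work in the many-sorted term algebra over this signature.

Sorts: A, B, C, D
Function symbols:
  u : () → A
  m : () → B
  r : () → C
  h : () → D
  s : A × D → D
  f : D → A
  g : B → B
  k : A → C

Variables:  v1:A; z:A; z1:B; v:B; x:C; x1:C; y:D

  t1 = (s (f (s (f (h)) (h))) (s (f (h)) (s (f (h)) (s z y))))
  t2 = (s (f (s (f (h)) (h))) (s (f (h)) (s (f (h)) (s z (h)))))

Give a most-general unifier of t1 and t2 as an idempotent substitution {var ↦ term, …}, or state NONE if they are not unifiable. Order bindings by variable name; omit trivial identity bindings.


{y ↦ (h)}


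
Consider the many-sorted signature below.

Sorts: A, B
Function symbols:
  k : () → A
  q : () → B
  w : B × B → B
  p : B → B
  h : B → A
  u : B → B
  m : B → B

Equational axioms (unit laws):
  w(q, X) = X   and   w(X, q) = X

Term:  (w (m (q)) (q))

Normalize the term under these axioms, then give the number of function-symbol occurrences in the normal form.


size = 2

1. (w (m (q)) (q))  →  (m (q))
normal form: (m (q))


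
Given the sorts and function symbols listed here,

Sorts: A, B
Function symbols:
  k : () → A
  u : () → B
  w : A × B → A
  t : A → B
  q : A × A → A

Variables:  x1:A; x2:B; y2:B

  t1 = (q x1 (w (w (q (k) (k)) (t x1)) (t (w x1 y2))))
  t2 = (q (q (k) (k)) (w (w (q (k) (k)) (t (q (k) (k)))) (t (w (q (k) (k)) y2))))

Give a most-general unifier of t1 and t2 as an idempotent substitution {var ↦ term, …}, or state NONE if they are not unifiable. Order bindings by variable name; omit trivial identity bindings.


{x1 ↦ (q (k) (k))}


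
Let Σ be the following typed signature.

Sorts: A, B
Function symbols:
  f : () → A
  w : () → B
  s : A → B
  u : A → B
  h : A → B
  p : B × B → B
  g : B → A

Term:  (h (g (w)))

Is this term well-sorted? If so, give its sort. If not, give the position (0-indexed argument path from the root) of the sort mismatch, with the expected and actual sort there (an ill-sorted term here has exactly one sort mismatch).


    (w) : B
  (g (w)) : A
(h (g (w))) : B

well-sorted; sort = B


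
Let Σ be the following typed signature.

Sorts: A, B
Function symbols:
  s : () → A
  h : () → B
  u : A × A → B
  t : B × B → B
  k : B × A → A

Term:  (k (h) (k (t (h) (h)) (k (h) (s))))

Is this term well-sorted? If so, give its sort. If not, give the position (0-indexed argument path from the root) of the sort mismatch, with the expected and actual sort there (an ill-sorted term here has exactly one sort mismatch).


  (h) : B
      (h) : B
      (h) : B
    (t (h) (h)) : B
      (h) : B
      (s) : A
    (k (h) (s)) : A
  (k (t (h) (h)) (k (h) (s))) : A
(k (h) (k (t (h) (h)) (k (h) (s)))) : A

well-sorted; sort = A


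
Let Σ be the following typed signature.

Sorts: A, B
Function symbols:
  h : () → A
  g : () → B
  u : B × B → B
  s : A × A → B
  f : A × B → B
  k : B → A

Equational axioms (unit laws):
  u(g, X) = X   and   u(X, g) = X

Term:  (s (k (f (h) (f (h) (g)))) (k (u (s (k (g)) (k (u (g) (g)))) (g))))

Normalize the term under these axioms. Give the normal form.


normal form = (s (k (f (h) (f (h) (g)))) (k (s (k (g)) (k (g)))))

1. (s (k (f (h) (f (h) (g)))) (k (u (s (k (g)) (k (u (g) (g)))) (g))))  →  (s (k (f (h) (f (h) (g)))) (k (s (k (g)) (k (u (g) (g))))))
2. (s (k (f (h) (f (h) (g)))) (k (s (k (g)) (k (u (g) (g))))))  →  (s (k (f (h) (f (h) (g)))) (k (s (k (g)) (k (g)))))


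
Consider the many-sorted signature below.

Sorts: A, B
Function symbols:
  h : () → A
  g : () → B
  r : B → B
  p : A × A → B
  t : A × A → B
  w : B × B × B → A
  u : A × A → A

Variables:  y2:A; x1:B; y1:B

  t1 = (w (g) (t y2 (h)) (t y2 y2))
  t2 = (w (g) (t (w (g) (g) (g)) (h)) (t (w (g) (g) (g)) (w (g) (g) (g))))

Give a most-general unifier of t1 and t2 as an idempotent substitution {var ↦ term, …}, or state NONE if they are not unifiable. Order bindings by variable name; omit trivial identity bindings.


{y2 ↦ (w (g) (g) (g))}


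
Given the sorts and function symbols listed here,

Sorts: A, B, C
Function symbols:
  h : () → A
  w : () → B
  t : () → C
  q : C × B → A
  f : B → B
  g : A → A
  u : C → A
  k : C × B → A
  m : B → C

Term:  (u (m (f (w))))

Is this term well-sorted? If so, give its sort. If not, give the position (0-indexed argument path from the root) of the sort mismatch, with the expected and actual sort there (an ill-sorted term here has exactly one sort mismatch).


      (w) : B
    (f (w)) : B
  (m (f (w))) : C
(u (m (f (w)))) : A

well-sorted; sort = A


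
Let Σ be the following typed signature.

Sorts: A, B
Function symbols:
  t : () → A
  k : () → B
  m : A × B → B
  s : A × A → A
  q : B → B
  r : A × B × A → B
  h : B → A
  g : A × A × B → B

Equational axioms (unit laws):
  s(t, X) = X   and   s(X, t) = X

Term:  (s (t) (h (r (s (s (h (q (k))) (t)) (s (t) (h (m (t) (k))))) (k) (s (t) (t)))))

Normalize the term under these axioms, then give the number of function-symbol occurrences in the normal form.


1. (s (t) (h (r (s (s (h (q (k))) (t)) (s (t) (h (m (t) (k))))) (k) (s (t) (t)))))  →  (h (r (s (s (h (q (k))) (t)) (s (t) (h (m (t) (k))))) (k) (s (t) (t))))
2. (h (r (s (s (h (q (k))) (t)) (s (t) (h (m (t) (k))))) (k) (s (t) (t))))  →  (h (r (s (h (q (k))) (s (t) (h (m (t) (k))))) (k) (s (t) (t))))
3. (h (r (s (h (q (k))) (s (t) (h (m (t) (k))))) (k) (s (t) (t))))  →  (h (r (s (h (q (k))) (h (m (t) (k)))) (k) (s (t) (t))))
4. (h (r (s (h (q (k))) (h (m (t) (k)))) (k) (s (t) (t))))  →  (h (r (s (h (q (k))) (h (m (t) (k)))) (k) (t)))
normal form: (h (r (s (h (q (k))) (h (m (t) (k)))) (k) (t)))

size = 12


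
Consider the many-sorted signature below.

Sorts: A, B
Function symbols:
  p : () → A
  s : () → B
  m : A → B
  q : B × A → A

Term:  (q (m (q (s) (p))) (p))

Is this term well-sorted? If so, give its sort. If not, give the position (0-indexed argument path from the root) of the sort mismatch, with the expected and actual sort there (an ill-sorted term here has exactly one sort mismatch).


well-sorted; sort = A

      (s) : B
      (p) : A
    (q (s) (p)) : A
  (m (q (s) (p))) : B
  (p) : A
(q (m (q (s) (p))) (p)) : A


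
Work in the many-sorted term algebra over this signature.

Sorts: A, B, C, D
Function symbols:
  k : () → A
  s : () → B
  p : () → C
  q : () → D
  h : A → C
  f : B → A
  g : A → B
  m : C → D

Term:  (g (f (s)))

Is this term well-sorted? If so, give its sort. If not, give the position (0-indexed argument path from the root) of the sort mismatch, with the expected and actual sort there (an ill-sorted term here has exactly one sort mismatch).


    (s) : B
  (f (s)) : A
(g (f (s))) : B

well-sorted; sort = B


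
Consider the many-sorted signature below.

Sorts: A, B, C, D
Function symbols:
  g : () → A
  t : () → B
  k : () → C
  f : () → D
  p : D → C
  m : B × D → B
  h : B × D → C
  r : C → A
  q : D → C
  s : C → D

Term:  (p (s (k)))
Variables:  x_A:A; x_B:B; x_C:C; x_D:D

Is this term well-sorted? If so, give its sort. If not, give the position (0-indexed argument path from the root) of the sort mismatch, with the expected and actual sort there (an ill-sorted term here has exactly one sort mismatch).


    (k) : C
  (s (k)) : D
(p (s (k))) : C

well-sorted; sort = C


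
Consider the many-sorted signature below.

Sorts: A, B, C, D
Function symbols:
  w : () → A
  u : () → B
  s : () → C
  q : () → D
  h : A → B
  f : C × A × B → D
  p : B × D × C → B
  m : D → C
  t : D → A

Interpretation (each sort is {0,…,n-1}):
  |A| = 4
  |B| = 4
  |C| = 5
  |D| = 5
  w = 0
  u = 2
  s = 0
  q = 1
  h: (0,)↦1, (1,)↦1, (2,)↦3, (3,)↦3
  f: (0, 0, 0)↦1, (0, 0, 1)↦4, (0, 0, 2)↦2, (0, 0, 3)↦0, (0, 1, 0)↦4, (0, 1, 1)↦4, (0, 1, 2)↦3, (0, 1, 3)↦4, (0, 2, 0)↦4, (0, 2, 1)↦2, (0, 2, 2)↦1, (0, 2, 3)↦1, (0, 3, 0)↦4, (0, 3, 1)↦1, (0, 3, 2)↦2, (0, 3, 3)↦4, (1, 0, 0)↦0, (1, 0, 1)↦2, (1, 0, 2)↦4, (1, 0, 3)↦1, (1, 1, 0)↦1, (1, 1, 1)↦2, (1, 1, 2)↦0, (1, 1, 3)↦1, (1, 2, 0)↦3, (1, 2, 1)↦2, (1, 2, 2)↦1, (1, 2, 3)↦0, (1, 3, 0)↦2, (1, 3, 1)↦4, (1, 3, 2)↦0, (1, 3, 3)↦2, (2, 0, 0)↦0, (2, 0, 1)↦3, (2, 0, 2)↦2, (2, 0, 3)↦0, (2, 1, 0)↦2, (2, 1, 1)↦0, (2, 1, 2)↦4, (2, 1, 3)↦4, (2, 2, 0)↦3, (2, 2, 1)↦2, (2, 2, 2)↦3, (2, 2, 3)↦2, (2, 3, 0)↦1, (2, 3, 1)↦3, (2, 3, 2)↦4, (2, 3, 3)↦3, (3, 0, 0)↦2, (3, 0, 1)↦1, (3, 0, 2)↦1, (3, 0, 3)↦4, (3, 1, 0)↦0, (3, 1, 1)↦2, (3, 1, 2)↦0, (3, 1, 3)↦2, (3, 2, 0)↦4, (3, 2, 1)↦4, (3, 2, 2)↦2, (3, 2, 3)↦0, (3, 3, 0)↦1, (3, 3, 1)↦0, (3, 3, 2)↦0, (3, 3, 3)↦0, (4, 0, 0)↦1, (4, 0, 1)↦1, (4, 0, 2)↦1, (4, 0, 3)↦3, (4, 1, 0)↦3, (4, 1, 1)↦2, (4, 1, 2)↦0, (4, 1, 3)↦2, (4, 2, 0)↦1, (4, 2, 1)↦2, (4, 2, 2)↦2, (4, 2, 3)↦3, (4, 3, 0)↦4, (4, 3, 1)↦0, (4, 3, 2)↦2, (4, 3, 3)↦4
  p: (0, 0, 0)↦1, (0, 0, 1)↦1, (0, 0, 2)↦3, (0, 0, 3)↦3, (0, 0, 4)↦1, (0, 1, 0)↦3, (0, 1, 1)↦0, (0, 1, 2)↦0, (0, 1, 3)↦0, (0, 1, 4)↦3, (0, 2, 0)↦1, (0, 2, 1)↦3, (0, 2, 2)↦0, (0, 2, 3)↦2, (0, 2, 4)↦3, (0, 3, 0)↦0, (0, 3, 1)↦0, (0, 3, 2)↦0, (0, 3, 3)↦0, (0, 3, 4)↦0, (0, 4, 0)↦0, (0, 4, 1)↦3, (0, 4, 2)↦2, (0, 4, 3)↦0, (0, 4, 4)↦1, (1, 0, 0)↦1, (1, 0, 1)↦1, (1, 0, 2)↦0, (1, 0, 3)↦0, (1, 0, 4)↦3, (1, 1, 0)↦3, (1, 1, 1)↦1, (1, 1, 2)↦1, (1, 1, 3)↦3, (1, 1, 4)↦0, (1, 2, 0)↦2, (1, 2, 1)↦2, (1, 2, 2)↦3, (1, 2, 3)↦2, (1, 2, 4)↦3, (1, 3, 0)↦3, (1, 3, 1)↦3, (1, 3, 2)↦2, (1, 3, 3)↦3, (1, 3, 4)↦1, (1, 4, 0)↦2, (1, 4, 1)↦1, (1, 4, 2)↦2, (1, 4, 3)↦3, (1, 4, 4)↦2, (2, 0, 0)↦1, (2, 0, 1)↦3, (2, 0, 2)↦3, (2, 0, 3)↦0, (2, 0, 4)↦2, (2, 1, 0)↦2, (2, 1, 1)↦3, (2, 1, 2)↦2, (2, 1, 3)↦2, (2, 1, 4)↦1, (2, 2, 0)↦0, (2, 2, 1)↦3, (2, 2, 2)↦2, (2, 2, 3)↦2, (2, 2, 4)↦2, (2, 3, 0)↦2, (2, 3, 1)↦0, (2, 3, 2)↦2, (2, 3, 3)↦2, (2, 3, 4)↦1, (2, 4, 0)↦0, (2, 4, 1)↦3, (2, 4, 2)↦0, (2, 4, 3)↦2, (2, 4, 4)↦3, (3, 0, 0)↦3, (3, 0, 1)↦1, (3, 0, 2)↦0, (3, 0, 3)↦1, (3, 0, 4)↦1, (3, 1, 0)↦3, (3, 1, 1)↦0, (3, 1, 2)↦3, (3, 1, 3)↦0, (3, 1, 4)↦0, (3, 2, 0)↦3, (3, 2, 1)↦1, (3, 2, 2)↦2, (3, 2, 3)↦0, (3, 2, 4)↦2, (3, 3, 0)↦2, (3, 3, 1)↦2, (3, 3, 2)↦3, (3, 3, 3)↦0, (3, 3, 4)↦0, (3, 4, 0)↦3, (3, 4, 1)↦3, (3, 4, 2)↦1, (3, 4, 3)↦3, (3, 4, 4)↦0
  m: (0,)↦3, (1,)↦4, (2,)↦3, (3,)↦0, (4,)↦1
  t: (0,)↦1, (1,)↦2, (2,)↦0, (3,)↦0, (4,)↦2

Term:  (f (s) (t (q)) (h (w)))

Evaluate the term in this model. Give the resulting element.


  s = 0
  q = 1
  (t (q)) = t(1,) = 2
  w = 0
  (h (w)) = h(0,) = 1
  (f (s) (t (q)) (h (w))) = f(0, 2, 1) = 2

value = 2


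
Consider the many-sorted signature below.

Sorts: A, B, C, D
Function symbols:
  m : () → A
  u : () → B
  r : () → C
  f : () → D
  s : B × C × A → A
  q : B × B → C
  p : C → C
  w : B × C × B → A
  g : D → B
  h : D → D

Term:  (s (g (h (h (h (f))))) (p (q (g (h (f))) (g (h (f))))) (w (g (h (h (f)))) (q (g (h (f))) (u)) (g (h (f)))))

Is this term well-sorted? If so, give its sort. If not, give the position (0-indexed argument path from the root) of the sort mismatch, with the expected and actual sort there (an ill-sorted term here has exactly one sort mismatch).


well-sorted; sort = A

          (f) : D
        (h (f)) : D
      (h (h (f))) : D
    (h (h (h (f)))) : D
  (g (h (h (h (f))))) : B
          (f) : D
        (h (f)) : D
      (g (h (f))) : B
          (f) : D
        (h (f)) : D
      (g (h (f))) : B
    (q (g (h (f))) (g (h (f)))) : C
  (p (q (g (h (f))) (g (h (f))))) : C
          (f) : D
        (h (f)) : D
      (h (h (f))) : D
    (g (h (h (f)))) : B
          (f) : D
        (h (f)) : D
      (g (h (f))) : B
      (u) : B
    (q (g (h (f))) (u)) : C
        (f) : D
      (h (f)) : D
    (g (h (f))) : B
  (w (g (h (h (f)))) (q (g (h (f))) (u)) (g (h (f)))) : A
(s (g (h (h (h (f))))) (p (q (g (h (f))) (g (h (f))))) (w (g (h (h (f)))) (q (g (h (f))) (u)) (g (h (f))))) : A


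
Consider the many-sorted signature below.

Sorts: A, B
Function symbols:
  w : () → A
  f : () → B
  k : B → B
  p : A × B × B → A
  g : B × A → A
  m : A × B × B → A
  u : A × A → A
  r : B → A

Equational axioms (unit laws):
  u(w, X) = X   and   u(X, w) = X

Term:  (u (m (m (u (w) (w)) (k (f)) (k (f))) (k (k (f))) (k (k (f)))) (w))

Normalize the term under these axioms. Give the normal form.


1. (u (m (m (u (w) (w)) (k (f)) (k (f))) (k (k (f))) (k (k (f)))) (w))  →  (m (m (u (w) (w)) (k (f)) (k (f))) (k (k (f))) (k (k (f))))
2. (m (m (u (w) (w)) (k (f)) (k (f))) (k (k (f))) (k (k (f))))  →  (m (m (w) (k (f)) (k (f))) (k (k (f))) (k (k (f))))

normal form = (m (m (w) (k (f)) (k (f))) (k (k (f))) (k (k (f))))


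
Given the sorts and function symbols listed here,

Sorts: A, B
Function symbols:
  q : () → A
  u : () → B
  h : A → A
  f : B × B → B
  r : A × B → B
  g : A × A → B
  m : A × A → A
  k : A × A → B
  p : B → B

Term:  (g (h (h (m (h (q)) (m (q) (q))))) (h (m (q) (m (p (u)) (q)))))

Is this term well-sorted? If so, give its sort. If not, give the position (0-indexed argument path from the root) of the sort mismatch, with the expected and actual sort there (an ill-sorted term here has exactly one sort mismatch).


          (q) : A
        (h (q)) : A
          (q) : A
          (q) : A
        (m (q) (q)) : A
      (m (h (q)) (m (q) (q))) : A
    (h (m (h (q)) (m (q) (q)))) : A
  (h (h (m (h (q)) (m (q) (q))))) : A
      (q) : A
          (u) : B
        (p (u)) : B
        (q) : A
      (m (p (u)) (q)) : ✗ arg 0 at [1, 0, 1, 0] has sort B, expected A

ill-sorted at position [1, 0, 1, 0]: expected A, got B


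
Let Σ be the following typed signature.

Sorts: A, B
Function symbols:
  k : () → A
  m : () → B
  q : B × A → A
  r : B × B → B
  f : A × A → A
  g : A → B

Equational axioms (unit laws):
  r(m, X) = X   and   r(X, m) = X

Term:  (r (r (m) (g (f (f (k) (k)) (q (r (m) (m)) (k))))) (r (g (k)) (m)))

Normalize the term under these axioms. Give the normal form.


normal form = (r (g (f (f (k) (k)) (q (m) (k)))) (g (k)))

1. (r (r (m) (g (f (f (k) (k)) (q (r (m) (m)) (k))))) (r (g (k)) (m)))  →  (r (g (f (f (k) (k)) (q (r (m) (m)) (k)))) (r (g (k)) (m)))
2. (r (g (f (f (k) (k)) (q (r (m) (m)) (k)))) (r (g (k)) (m)))  →  (r (g (f (f (k) (k)) (q (m) (k)))) (r (g (k)) (m)))
3. (r (g (f (f (k) (k)) (q (m) (k)))) (r (g (k)) (m)))  →  (r (g (f (f (k) (k)) (q (m) (k)))) (g (k)))
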